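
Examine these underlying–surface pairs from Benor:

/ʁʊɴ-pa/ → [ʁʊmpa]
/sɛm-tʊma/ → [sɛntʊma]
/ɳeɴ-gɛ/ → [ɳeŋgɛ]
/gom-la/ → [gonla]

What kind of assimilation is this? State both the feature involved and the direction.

regressive place assimilation

The segment that alternates is /ɴ/, which surfaces as [m] when adjacent to /p/.
The change uvular → bilabial matches the place of the following /p/, identifying this as place assimilation.
Manner and voice are unchanged, so the assimilation is partial, not total.
Checking the remaining alternations: /m/ → [n] before /t/ (bilabial → alveolar, matching alveolar); /ɴ/ → [ŋ] before /g/ (uvular → velar, matching velar); /m/ → [n] before /l/ (bilabial → alveolar, matching alveolar) — only place changes, and always toward the following segment.
Since the segment that changes precedes the conditioning segment, the assimilation is regressive.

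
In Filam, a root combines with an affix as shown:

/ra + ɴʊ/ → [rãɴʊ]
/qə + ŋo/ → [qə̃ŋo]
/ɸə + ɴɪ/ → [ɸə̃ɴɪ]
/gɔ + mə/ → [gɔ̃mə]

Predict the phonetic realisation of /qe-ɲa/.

The data show regressive nasality assimilation (vowel nasalisation): /a/ → [ã] before /ɴ/; /ə/ → [ə̃] before /ŋ/; /ə/ → [ə̃] before /ɴ/; /ɔ/ → [ɔ̃] before /m/ — a vowel is nasalised by an immediately following nasal consonant.
/e/ sits next to the nasal /ɲ/ and is therefore nasalised to [ẽ].

[qẽɲa]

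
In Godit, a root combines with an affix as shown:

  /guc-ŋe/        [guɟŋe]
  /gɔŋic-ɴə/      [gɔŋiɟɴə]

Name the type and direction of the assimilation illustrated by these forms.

Underlying /c/ is realised as [ɟ] next to /ŋ/; /ŋ/ itself does not change.
The change voiceless → voiced matches the voicing of the following /ŋ/, identifying this as voicing assimilation.
Place and manner are unchanged, so the assimilation is partial, not total.
The other alternating form patterns the same way: /c/ → [ɟ] before /ɴ/ (voiceless → voiced, matching voiced) — only voicing changes, and always toward the following segment.
Since the segment that changes precedes the conditioning segment, the assimilation is regressive.

regressive voicing assimilation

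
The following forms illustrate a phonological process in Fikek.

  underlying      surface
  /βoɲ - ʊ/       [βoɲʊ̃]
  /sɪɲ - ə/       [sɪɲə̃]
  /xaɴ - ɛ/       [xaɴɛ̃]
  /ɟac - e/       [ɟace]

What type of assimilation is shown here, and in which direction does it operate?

The vowel /ʊ/ surfaces as nasalised [ʊ̃] next to the preceding nasal /ɲ/ — it has acquired the [+nasal] feature of its neighbour.
The other forms show the same pattern: /ə/ → [ə̃] after /ɲ/; /ɛ/ → [ɛ̃] after /ɴ/ — each time a vowel is nasalised next to a preceding nasal.
No change occurs in [ɟace] because the vowel at the boundary is adjacent to an oral consonant, not a nasal (/e/ next to /c/).
Because the conditioning nasal is to the left of the vowel that changes, the process is progressive (perseverative).

progressive nasality assimilation (vowel nasalisation)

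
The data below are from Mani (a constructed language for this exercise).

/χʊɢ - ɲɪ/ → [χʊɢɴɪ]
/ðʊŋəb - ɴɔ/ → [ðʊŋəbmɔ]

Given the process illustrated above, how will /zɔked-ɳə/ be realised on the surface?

The data show progressive place assimilation: /ɲ/ → [ɴ] after /ɢ/; /ɴ/ → [m] after /b/. In each pair only place changes, matching the preceding consonant, while manner and voice stay constant.
/ɳ/ is a voiced retroflex nasal. The preceding trigger /d/ is alveolar, so /ɳ/ must become alveolar as well.
Changing only its place to alveolar gives [n] — the voiced alveolar nasal.

[zɔkednə]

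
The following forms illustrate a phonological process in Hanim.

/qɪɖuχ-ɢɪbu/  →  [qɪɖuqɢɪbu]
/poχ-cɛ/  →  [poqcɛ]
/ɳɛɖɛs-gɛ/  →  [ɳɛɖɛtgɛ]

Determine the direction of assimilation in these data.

Underlying /χ/ is realised as [q] next to /ɢ/; /ɢ/ itself does not change.
The change fricative → stop matches the manner of the following /ɢ/, identifying this as manner assimilation.
The other alternating forms pattern the same way: /χ/ → [q] before /c/ (fricative → stop, matching a stop); /s/ → [t] before /g/ (fricative → stop, matching a stop) — only manner changes, and always toward the following segment.
The trigger is the following segment, so the direction is regressive (anticipatory).

regressive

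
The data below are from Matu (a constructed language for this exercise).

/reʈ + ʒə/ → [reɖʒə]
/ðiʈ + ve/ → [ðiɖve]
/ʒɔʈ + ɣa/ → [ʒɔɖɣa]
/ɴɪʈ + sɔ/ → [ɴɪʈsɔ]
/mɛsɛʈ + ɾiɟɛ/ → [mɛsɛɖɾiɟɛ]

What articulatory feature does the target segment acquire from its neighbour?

voicing

The segment that alternates is /ʈ/, which surfaces as [ɖ] when adjacent to /ʒ/.
/ʈ/ is voiceless while /ʒ/ is voiced; the output [ɖ] is voiced, matching the trigger — so the feature that spreads is voicing.
The same holds elsewhere in the data: /ʈ/ → [ɖ] before /v/ (voiceless → voiced, matching voiced); /ʈ/ → [ɖ] before /ɣ/ (voiceless → voiced, matching voiced); /ʈ/ → [ɖ] before /ɾ/ (voiceless → voiced, matching voiced) — only voicing changes, and always toward the following segment.
Nothing changes in [ɴɪʈsɔ]: there the adjacent consonants already agree in voicing (/ʈ/ and /s/ are both voiceless), so this form is consistent with the same rule.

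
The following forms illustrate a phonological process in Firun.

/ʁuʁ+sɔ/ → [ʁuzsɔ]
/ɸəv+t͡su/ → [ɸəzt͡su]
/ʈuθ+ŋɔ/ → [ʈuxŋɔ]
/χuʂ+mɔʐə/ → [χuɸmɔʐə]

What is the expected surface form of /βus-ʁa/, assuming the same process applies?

[βuχʁa]

The data show regressive place assimilation: /ʁ/ → [z] before /s/; /v/ → [z] before /t͡s/; /θ/ → [x] before /ŋ/; /ʂ/ → [ɸ] before /m/. In each pair only place changes, matching the following consonant, while manner and voice stay constant.
The rule targets /s/ (voiceless alveolar fricative), which sits before the trigger /ʁ/ (uvular).
A voiceless uvular fricative is [χ], so the surface segment is [χ].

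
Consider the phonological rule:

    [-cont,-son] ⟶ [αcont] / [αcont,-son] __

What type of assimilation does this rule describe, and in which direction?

The shared variable α links the value of [cont] on the target to that of the neighbouring obstruent. [cont] distinguishes stops from fricatives — a manner-of-articulation feature — so this is manner assimilation.
Since the environment is written before the underscore, the trigger precedes the target; the direction is progressive.

progressive manner assimilation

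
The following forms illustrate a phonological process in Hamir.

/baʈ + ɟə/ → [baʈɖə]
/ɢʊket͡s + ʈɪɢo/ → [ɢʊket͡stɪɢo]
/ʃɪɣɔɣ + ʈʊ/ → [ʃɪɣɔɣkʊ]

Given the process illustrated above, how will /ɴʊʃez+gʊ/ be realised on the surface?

The data show progressive place assimilation: /ɟ/ → [ɖ] after /ʈ/; /ʈ/ → [t] after /t͡s/; /ʈ/ → [k] after /ɣ/. In each pair only place changes, matching the preceding consonant, while manner and voice stay constant.
The rule targets /g/ (voiced velar stop), which sits after the trigger /z/ (alveolar).
Changing only its place to alveolar gives [d] — the voiced alveolar stop.

[ɴʊʃezdʊ]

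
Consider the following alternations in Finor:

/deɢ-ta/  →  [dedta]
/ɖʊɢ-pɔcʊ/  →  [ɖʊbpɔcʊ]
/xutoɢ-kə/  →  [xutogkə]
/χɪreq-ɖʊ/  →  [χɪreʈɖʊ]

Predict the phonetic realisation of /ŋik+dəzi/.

[ŋitdəzi]

The data show regressive place assimilation: /ɢ/ → [d] before /t/; /ɢ/ → [b] before /p/; /ɢ/ → [g] before /k/; /q/ → [ʈ] before /ɖ/. In each pair only place changes, matching the following consonant, while manner and voice stay constant.
The rule targets /k/ (voiceless velar stop), which sits before the trigger /d/ (alveolar).
The voiceless alveolar stop is [t], so /k/ → [t].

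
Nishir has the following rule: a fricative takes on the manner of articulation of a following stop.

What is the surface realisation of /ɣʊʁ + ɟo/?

[ɣʊɢɟo]

/ʁ/ is a voiced uvular fricative. The following trigger /ɟ/ is a stop, so /ʁ/ must become a stop as well.
A voiced uvular stop is [ɢ], so the surface segment is [ɢ].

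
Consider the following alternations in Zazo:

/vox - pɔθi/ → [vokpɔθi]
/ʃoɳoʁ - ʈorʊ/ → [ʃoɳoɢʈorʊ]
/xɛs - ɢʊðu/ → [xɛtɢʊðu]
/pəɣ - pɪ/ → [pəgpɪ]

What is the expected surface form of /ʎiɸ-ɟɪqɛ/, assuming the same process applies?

[ʎipɟɪqɛ]

The data show regressive manner assimilation: /x/ → [k] before /p/; /ʁ/ → [ɢ] before /ʈ/; /s/ → [t] before /ɢ/; /ɣ/ → [g] before /p/. In each pair only manner changes, matching the following consonant, while place and voice stay constant.
/ɸ/ is a voiceless bilabial fricative. The following trigger /ɟ/ is a stop, so /ɸ/ must become a stop as well.
The voiceless bilabial stop is [p], so /ɸ/ → [p].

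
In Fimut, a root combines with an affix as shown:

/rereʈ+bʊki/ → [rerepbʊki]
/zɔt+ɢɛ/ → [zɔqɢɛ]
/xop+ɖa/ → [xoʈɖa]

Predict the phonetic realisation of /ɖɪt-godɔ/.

[ɖɪkgodɔ]

The data show regressive place assimilation: /ʈ/ → [p] before /b/; /t/ → [q] before /ɢ/; /p/ → [ʈ] before /ɖ/. In each pair only place changes, matching the following consonant, while manner and voice stay constant.
The rule targets /t/ (voiceless alveolar stop), which sits before the trigger /g/ (velar).
Changing only its place to velar gives [k] — the voiceless velar stop.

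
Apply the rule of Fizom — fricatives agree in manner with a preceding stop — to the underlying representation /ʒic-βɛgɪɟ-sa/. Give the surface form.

[ʒicbɛgɪɟta]

The rule targets /β/ (voiced bilabial fricative), which sits after the trigger /c/ (stop).
Changing only its manner to stop gives [b] — the voiced bilabial stop.
At the second juncture, /s/ likewise becomes [t] adjacent to /ɟ/.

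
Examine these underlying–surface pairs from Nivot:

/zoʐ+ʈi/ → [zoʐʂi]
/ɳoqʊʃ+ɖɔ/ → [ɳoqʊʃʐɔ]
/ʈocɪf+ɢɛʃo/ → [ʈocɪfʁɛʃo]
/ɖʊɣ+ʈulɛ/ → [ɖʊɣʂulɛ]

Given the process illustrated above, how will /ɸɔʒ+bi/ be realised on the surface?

[ɸɔʒβi]

The data show progressive manner assimilation: /ʈ/ → [ʂ] after /ʐ/; /ɖ/ → [ʐ] after /ʃ/; /ɢ/ → [ʁ] after /f/; /ʈ/ → [ʂ] after /ɣ/. In each pair only manner changes, matching the preceding consonant, while place and voice stay constant.
The rule targets /b/ (voiced bilabial stop), which sits after the trigger /ʒ/ (fricative).
The voiced bilabial fricative is [β], so /b/ → [β].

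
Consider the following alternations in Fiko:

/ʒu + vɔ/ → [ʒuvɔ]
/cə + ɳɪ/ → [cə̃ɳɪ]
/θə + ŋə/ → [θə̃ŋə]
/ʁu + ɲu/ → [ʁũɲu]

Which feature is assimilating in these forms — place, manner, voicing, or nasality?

nasality

The vowel /ə/ surfaces as nasalised [ə̃] next to the following nasal /ɳ/ — it has acquired the [+nasal] feature of its neighbour.
The other forms show the same pattern: /ə/ → [ə̃] before /ŋ/; /u/ → [ũ] before /ɲ/ — each time a vowel is nasalised next to a following nasal.
No change occurs in [ʒuvɔ] because the vowel at the boundary is adjacent to an oral consonant, not a nasal (/u/ next to /v/).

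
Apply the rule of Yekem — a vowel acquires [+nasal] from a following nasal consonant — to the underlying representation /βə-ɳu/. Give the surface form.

/ə/ sits next to the nasal /ɳ/ and is therefore nasalised to [ə̃].

[βə̃ɳu]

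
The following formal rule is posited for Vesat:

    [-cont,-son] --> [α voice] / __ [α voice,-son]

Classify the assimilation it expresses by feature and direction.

The shared variable α links the value of [voice] on the target to the same value on the neighbouring segment, so voicing is the feature that assimilates.
The conditioning segment sits to the right of the focus bar, meaning the trigger follows the segment that changes — regressive assimilation.

regressive voicing assimilation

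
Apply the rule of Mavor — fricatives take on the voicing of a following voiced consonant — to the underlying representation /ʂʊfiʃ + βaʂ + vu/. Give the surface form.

[ʂʊfiʒβaʐvu]

/ʃ/ is a voiceless postalveolar fricative. The following trigger /β/ is voiced, so /ʃ/ must become voiced as well.
A voiced postalveolar fricative is [ʒ], so the surface segment is [ʒ].
The same rule applies at the second boundary: /ʂ/ → [ʐ] next to /v/.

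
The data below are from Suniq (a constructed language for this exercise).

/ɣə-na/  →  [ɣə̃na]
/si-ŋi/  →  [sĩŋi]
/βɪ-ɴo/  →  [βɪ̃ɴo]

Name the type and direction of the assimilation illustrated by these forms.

The vowel /ə/ surfaces as nasalised [ə̃] next to the following nasal /n/ — it has acquired the [+nasal] feature of its neighbour.
Likewise in the remaining data: /i/ → [ĩ] before /ŋ/; /ɪ/ → [ɪ̃] before /ɴ/ — each time a vowel is nasalised next to a following nasal.
Because the conditioning nasal is to the right of the vowel that changes, the process is regressive (anticipatory).

regressive nasality assimilation (vowel nasalisation)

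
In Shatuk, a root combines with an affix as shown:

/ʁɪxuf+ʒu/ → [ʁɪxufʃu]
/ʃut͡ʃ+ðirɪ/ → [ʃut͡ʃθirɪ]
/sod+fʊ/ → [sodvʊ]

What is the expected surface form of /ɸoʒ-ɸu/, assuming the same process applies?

[ɸoʒβu]

The data show progressive voicing assimilation: /ʒ/ → [ʃ] after /f/; /ð/ → [θ] after /t͡ʃ/; /f/ → [v] after /d/. In each pair only voicing changes, matching the preceding consonant, while place and manner stay constant.
The rule targets /ɸ/ (voiceless bilabial fricative), which sits after the trigger /ʒ/ (voiced).
Changing only its voicing to voiced gives [β] — the voiced bilabial fricative.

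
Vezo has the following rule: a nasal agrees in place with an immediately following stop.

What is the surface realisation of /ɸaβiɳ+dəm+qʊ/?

[ɸaβindəɴqʊ]

The rule targets /ɳ/ (voiced retroflex nasal), which sits before the trigger /d/ (alveolar).
The voiced alveolar nasal is [n], so /ɳ/ → [n].
The same rule applies at the second boundary: /m/ → [ɴ] next to /q/.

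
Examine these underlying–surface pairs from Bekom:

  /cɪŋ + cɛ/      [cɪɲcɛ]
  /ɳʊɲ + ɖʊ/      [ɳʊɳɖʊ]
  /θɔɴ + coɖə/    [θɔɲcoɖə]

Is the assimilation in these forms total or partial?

Underlying /ŋ/ is realised as [ɲ] next to /c/; /c/ itself does not change.
The change velar → palatal matches the place of the following /c/, identifying this as place assimilation.
Manner and voice are unchanged, so the assimilation is partial, not total.
The same holds elsewhere in the data: /ɲ/ → [ɳ] before /ɖ/ (palatal → retroflex, matching retroflex); /ɴ/ → [ɲ] before /c/ (uvular → palatal, matching palatal) — only place changes, and always toward the following segment.

partial assimilation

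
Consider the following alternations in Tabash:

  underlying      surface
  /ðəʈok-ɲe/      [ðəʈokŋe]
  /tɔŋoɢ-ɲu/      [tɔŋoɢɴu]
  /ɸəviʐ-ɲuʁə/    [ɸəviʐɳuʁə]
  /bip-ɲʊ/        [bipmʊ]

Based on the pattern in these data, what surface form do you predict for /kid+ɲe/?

The data show progressive place assimilation: /ɲ/ → [ŋ] after /k/; /ɲ/ → [ɴ] after /ɢ/; /ɲ/ → [ɳ] after /ʐ/; /ɲ/ → [m] after /p/. In each pair only place changes, matching the preceding consonant, while manner and voice stay constant.
The rule targets /ɲ/ (voiced palatal nasal), which sits after the trigger /d/ (alveolar).
Changing only its place to alveolar gives [n] — the voiced alveolar nasal.

[kidne]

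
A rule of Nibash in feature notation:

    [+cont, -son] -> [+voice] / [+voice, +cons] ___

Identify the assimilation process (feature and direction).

progressive voicing assimilation

The structural change is [+voice], and the conditioning segment [+voice, +cons] (a voiced consonant) is itself voiced, so the target comes to share the voicing of its neighbour — voicing assimilation.
The conditioning segment sits to the left of the focus bar, meaning the trigger precedes the segment that changes — progressive assimilation.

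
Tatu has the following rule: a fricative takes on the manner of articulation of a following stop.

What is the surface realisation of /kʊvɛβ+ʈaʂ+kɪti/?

/β/ is a voiced bilabial fricative. The following trigger /ʈ/ is a stop, so /β/ must become a stop as well.
The voiced bilabial stop is [b], so /β/ → [b].
The same rule applies at the second boundary: /ʂ/ → [ʈ] next to /k/.

[kʊvɛbʈaʈkɪti]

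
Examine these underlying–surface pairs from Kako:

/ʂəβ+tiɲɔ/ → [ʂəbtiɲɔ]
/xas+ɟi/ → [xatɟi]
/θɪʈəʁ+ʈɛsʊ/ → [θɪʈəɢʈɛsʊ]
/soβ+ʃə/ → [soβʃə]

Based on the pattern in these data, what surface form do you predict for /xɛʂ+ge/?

[xɛʈge]

The data show regressive manner assimilation: /β/ → [b] before /t/; /s/ → [t] before /ɟ/; /ʁ/ → [ɢ] before /ʈ/. In each pair only manner changes, matching the following consonant, while place and voice stay constant.
Nothing changes in [soβʃə]: there the adjacent consonants already agree in manner (/β/ and /ʃ/ are both fricatives), so this form is consistent with the same rule.
The rule targets /ʂ/ (voiceless retroflex fricative), which sits before the trigger /g/ (stop).
A voiceless retroflex stop is [ʈ], so the surface segment is [ʈ].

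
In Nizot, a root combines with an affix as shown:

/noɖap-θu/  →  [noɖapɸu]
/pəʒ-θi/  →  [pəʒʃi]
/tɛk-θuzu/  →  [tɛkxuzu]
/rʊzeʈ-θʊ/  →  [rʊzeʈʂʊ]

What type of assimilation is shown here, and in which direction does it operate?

The segment that alternates is /θ/, which surfaces as [ɸ] when adjacent to /p/.
The change dental → bilabial matches the place of the preceding /p/, identifying this as place assimilation.
Manner and voice are unchanged, so the assimilation is partial, not total.
The other alternating forms pattern the same way: /θ/ → [ʃ] after /ʒ/ (dental → postalveolar, matching postalveolar); /θ/ → [x] after /k/ (dental → velar, matching velar); /θ/ → [ʂ] after /ʈ/ (dental → retroflex, matching retroflex) — only place changes, and always toward the preceding segment.
The trigger is the preceding segment, so the direction is progressive (perseverative).

progressive place assimilation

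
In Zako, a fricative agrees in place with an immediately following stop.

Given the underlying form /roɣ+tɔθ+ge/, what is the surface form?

The rule targets /ɣ/ (voiced velar fricative), which sits before the trigger /t/ (alveolar).
The voiced alveolar fricative is [z], so /ɣ/ → [z].
At the second juncture, /θ/ likewise becomes [x] adjacent to /g/.

[roztɔxge]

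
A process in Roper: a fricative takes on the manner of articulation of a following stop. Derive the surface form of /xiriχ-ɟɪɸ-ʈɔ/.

[xiriqɟɪpʈɔ]

The rule targets /χ/ (voiceless uvular fricative), which sits before the trigger /ɟ/ (stop).
Changing only its manner to stop gives [q] — the voiceless uvular stop.
At the second juncture, /ɸ/ likewise becomes [p] adjacent to /ʈ/.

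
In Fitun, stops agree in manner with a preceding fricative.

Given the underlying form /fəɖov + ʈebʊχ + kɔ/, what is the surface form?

/ʈ/ is a voiceless retroflex stop. The preceding trigger /v/ is a fricative, so /ʈ/ must become a fricative as well.
A voiceless retroflex fricative is [ʂ], so the surface segment is [ʂ].
The same rule applies at the second boundary: /k/ → [x] next to /χ/.

[fəɖovʂebʊχxɔ]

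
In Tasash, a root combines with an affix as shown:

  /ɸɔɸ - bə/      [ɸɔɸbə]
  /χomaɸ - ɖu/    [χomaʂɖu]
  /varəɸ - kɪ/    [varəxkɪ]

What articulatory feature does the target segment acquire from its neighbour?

Comparing underlying and surface forms, /ɸ/ → [ʂ] is the alternation; the neighbouring /ɖ/ is constant.
The change bilabial → retroflex matches the place of the following /ɖ/, identifying this as place assimilation.
The other alternating form patterns the same way: /ɸ/ → [x] before /k/ (bilabial → velar, matching velar) — only place changes, and always toward the following segment.
Nothing changes in [ɸɔɸbə]: there the adjacent consonants already agree in place (/ɸ/ and /b/ are both bilabial), so this form is consistent with the same rule.

place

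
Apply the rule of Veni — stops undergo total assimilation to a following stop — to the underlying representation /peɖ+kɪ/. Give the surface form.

[pekkɪ]

/ɖ/ is the segment targeted by the rule; it sits immediately before /k/, so it assimilates completely and surfaces as [k].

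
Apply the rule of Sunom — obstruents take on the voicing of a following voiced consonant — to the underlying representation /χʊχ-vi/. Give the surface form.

/χ/ is a voiceless uvular fricative. The following trigger /v/ is voiced, so /χ/ must become voiced as well.
Changing only its voicing to voiced gives [ʁ] — the voiced uvular fricative.

[χʊʁvi]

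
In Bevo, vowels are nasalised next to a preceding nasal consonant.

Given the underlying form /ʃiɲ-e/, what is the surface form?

/e/ sits next to the nasal /ɲ/ and is therefore nasalised to [ẽ].

[ʃiɲẽ]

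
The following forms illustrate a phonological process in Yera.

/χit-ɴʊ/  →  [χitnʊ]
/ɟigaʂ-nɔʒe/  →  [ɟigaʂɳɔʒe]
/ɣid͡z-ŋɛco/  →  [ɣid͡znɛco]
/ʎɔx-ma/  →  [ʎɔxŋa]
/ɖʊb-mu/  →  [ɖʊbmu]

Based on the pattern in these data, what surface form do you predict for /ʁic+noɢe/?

[ʁicɲoɢe]

The data show progressive place assimilation: /ɴ/ → [n] after /t/; /n/ → [ɳ] after /ʂ/; /ŋ/ → [n] after /d͡z/; /m/ → [ŋ] after /x/. In each pair only place changes, matching the preceding consonant, while manner and voice stay constant.
No alternation appears in [ɖʊbmu]: there the adjacent consonants already agree in place (/m/ and /b/ are both bilabial), so this form is consistent with the same rule.
/n/ is a voiced alveolar nasal. The preceding trigger /c/ is palatal, so /n/ must become palatal as well.
The voiced palatal nasal is [ɲ], so /n/ → [ɲ].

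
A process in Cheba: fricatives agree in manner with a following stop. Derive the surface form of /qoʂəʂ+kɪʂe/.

The rule targets /ʂ/ (voiceless retroflex fricative), which sits before the trigger /k/ (stop).
A voiceless retroflex stop is [ʈ], so the surface segment is [ʈ].

[qoʂəʈkɪʂe]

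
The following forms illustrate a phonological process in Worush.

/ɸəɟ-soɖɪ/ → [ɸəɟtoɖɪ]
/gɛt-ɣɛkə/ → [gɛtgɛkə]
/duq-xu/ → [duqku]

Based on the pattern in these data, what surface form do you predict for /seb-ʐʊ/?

[sebɖʊ]

The data show progressive manner assimilation: /s/ → [t] after /ɟ/; /ɣ/ → [g] after /t/; /x/ → [k] after /q/. In each pair only manner changes, matching the preceding consonant, while place and voice stay constant.
The rule targets /ʐ/ (voiced retroflex fricative), which sits after the trigger /b/ (stop).
A voiced retroflex stop is [ɖ], so the surface segment is [ɖ].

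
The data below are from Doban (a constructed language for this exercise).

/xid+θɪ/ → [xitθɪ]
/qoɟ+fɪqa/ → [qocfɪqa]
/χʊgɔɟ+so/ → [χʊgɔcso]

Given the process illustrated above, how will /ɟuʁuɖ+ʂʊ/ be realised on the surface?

The data show regressive voicing assimilation: /d/ → [t] before /θ/; /ɟ/ → [c] before /f/; /ɟ/ → [c] before /s/. In each pair only voicing changes, matching the following consonant, while place and manner stay constant.
/ɖ/ is a voiced retroflex stop. The following trigger /ʂ/ is voiceless, so /ɖ/ must become voiceless as well.
The voiceless retroflex stop is [ʈ], so /ɖ/ → [ʈ].

[ɟuʁuʈʂʊ]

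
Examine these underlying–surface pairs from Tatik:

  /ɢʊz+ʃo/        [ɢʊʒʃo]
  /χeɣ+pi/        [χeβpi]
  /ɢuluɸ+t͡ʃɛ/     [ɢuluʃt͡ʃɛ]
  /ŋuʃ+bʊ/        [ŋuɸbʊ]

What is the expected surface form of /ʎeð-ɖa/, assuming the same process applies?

The data show regressive place assimilation: /z/ → [ʒ] before /ʃ/; /ɣ/ → [β] before /p/; /ɸ/ → [ʃ] before /t͡ʃ/; /ʃ/ → [ɸ] before /b/. In each pair only place changes, matching the following consonant, while manner and voice stay constant.
/ð/ is a voiced dental fricative. The following trigger /ɖ/ is retroflex, so /ð/ must become retroflex as well.
The voiced retroflex fricative is [ʐ], so /ð/ → [ʐ].

[ʎeʐɖa]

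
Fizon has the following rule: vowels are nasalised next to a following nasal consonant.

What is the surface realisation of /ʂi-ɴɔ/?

/i/ sits next to the nasal /ɴ/ and is therefore nasalised to [ĩ].

[ʂĩɴɔ]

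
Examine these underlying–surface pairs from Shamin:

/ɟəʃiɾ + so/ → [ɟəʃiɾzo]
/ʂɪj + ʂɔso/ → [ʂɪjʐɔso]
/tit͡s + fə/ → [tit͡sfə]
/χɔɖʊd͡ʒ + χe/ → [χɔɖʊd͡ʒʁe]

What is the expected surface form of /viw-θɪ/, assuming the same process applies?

[viwðɪ]

The data show progressive voicing assimilation: /s/ → [z] after /ɾ/; /ʂ/ → [ʐ] after /j/; /χ/ → [ʁ] after /d͡ʒ/. In each pair only voicing changes, matching the preceding consonant, while place and manner stay constant.
Nothing changes in [tit͡sfə]: there the adjacent consonants already agree in voicing (/f/ and /t͡s/ are both voiceless), so this form is consistent with the same rule.
/θ/ is a voiceless dental fricative. The preceding trigger /w/ is voiced, so /θ/ must become voiced as well.
A voiced dental fricative is [ð], so the surface segment is [ð].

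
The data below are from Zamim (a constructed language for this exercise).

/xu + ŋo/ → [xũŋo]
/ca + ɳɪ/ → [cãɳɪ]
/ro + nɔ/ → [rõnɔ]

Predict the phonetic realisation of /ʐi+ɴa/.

The data show regressive nasality assimilation (vowel nasalisation): /u/ → [ũ] before /ŋ/; /a/ → [ã] before /ɳ/; /o/ → [õ] before /n/ — a vowel is nasalised by an immediately following nasal consonant.
The vowel /i/ is adjacent to the following nasal /ɴ/, so it acquires [+nasal] and surfaces as [ĩ].

[ʐĩɴa]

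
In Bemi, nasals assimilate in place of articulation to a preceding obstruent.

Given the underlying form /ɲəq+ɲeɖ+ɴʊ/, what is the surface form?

/ɲ/ is a voiced palatal nasal. The preceding trigger /q/ is uvular, so /ɲ/ must become uvular as well.
The voiced uvular nasal is [ɴ], so /ɲ/ → [ɴ].
At the second juncture, /ɴ/ likewise becomes [ɳ] adjacent to /ɖ/.

[ɲəqɴeɖɳʊ]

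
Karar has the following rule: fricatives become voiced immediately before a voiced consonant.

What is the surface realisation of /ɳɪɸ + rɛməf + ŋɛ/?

The rule targets /ɸ/ (voiceless bilabial fricative), which sits before the trigger /r/ (voiced).
The voiced bilabial fricative is [β], so /ɸ/ → [β].
At the second juncture, /f/ likewise becomes [v] adjacent to /ŋ/.

[ɳɪβrɛməvŋɛ]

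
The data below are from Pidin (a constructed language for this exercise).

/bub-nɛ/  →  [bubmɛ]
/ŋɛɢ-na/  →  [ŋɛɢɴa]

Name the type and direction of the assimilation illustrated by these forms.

progressive place assimilation

Underlying /n/ is realised as [m] next to /b/; /b/ itself does not change.
The change alveolar → bilabial matches the place of the preceding /b/, identifying this as place assimilation.
Manner and voice are unchanged, so the assimilation is partial, not total.
The other alternating form patterns the same way: /n/ → [ɴ] after /ɢ/ (alveolar → uvular, matching uvular) — only place changes, and always toward the preceding segment.
The trigger is the preceding segment, so the direction is progressive (perseverative).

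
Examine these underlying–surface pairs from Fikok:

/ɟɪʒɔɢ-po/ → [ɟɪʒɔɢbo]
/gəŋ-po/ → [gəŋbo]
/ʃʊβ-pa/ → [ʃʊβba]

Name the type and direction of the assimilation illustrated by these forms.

progressive voicing assimilation

Comparing underlying and surface forms, /p/ → [b] is the alternation; the neighbouring /ɢ/ is constant.
The change voiceless → voiced matches the voicing of the preceding /ɢ/, identifying this as voicing assimilation.
Place and manner are unchanged, so the assimilation is partial, not total.
Checking the remaining alternations: /p/ → [b] after /ŋ/ (voiceless → voiced, matching voiced); /p/ → [b] after /β/ (voiceless → voiced, matching voiced) — only voicing changes, and always toward the preceding segment.
Since the segment that changes follows the conditioning segment, the assimilation is progressive.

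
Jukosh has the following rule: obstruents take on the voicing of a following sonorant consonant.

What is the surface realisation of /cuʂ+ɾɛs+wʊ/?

/ʂ/ is a voiceless retroflex fricative. The following trigger /ɾ/ is voiced, so /ʂ/ must become voiced as well.
The voiced retroflex fricative is [ʐ], so /ʂ/ → [ʐ].
The same rule applies at the second boundary: /s/ → [z] next to /w/.

[cuʐɾɛzwʊ]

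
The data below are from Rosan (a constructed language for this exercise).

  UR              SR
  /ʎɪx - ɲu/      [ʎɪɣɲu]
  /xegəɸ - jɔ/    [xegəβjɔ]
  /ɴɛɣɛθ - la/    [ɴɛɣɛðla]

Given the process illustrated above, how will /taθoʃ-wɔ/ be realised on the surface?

The data show regressive voicing assimilation: /x/ → [ɣ] before /ɲ/; /ɸ/ → [β] before /j/; /θ/ → [ð] before /l/. In each pair only voicing changes, matching the following consonant, while place and manner stay constant.
The rule targets /ʃ/ (voiceless postalveolar fricative), which sits before the trigger /w/ (voiced).
A voiced postalveolar fricative is [ʒ], so the surface segment is [ʒ].

[taθoʒwɔ]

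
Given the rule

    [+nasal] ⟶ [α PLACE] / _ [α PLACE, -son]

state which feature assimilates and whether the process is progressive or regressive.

regressive place assimilation

The shared variable α links the value of the place features (abbreviated [PLACE]) on the target to the same value on the neighbouring segment, so place is the feature that assimilates.
Since the environment is written after the underscore, the trigger follows the target; the direction is regressive.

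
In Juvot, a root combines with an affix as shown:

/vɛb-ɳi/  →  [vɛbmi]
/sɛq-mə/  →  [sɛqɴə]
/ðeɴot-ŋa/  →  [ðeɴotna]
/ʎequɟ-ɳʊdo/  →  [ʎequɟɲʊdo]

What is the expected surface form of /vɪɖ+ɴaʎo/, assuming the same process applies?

[vɪɖɳaʎo]

The data show progressive place assimilation: /ɳ/ → [m] after /b/; /m/ → [ɴ] after /q/; /ŋ/ → [n] after /t/; /ɳ/ → [ɲ] after /ɟ/. In each pair only place changes, matching the preceding consonant, while manner and voice stay constant.
The rule targets /ɴ/ (voiced uvular nasal), which sits after the trigger /ɖ/ (retroflex).
The voiced retroflex nasal is [ɳ], so /ɴ/ → [ɳ].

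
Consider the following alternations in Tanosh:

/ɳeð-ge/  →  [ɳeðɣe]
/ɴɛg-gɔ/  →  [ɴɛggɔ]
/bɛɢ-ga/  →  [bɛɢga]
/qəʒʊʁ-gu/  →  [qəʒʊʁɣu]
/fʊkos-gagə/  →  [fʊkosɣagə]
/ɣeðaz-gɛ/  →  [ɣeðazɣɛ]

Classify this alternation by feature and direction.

progressive manner assimilation

Underlying /g/ is realised as [ɣ] next to /ð/; /ð/ itself does not change.
The change stop → fricative matches the manner of the preceding /ð/, identifying this as manner assimilation.
Place and voice are unchanged, so the assimilation is partial, not total.
The other alternating forms pattern the same way: /g/ → [ɣ] after /ʁ/ (stop → fricative, matching a fricative); /g/ → [ɣ] after /s/ (stop → fricative, matching a fricative); /g/ → [ɣ] after /z/ (stop → fricative, matching a fricative) — only manner changes, and always toward the preceding segment.
Nothing changes in [ɴɛggɔ], [bɛɢga]: there the adjacent consonants already agree in manner (/g/ and /g/ are both stops; /g/ and /ɢ/ are both stops), so these forms are consistent with the same rule.
Since the segment that changes follows the conditioning segment, the assimilation is progressive.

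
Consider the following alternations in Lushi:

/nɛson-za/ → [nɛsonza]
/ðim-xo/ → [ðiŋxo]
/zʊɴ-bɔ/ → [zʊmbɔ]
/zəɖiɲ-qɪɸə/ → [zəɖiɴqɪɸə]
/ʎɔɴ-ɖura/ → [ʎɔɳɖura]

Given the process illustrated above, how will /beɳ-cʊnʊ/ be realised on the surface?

The data show regressive place assimilation: /m/ → [ŋ] before /x/; /ɴ/ → [m] before /b/; /ɲ/ → [ɴ] before /q/; /ɴ/ → [ɳ] before /ɖ/. In each pair only place changes, matching the following consonant, while manner and voice stay constant.
No alternation appears in [nɛsonza]: there the adjacent consonants already agree in place (/n/ and /z/ are both alveolar), so this form is consistent with the same rule.
The rule targets /ɳ/ (voiced retroflex nasal), which sits before the trigger /c/ (palatal).
The voiced palatal nasal is [ɲ], so /ɳ/ → [ɲ].

[beɲcʊnʊ]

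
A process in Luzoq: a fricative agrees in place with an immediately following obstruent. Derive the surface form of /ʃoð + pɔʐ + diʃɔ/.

The rule targets /ð/ (voiced dental fricative), which sits before the trigger /p/ (bilabial).
A voiced bilabial fricative is [β], so the surface segment is [β].
The same rule applies at the second boundary: /ʐ/ → [z] next to /d/.

[ʃoβpɔzdiʃɔ]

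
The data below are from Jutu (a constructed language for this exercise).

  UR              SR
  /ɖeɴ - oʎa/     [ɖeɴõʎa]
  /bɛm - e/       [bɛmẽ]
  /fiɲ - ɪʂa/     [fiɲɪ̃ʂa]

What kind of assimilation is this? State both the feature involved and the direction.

The vowel /o/ surfaces as nasalised [õ] next to the preceding nasal /ɴ/ — it has acquired the [+nasal] feature of its neighbour.
The other forms show the same pattern: /e/ → [ẽ] after /m/; /ɪ/ → [ɪ̃] after /ɲ/ — each time a vowel is nasalised next to a preceding nasal.
Because the conditioning nasal is to the left of the vowel that changes, the process is progressive (perseverative).

progressive nasality assimilation (vowel nasalisation)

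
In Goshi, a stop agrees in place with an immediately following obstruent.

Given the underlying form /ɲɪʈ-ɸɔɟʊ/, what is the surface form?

The rule targets /ʈ/ (voiceless retroflex stop), which sits before the trigger /ɸ/ (bilabial).
The voiceless bilabial stop is [p], so /ʈ/ → [p].

[ɲɪpɸɔɟʊ]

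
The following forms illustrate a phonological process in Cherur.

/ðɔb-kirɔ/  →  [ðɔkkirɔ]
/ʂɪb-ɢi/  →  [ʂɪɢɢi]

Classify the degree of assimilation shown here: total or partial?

Comparing underlying and surface forms, /b/ → [k] is the alternation; the neighbouring /k/ is constant.
The output [k] is identical to the trigger /k/ — every feature (place, manner, voicing) has been copied — so this is total assimilation.
The other form behaves the same way: /b/ → [ɢ] before /ɢ/ — in each case the output is a copy of the following consonant.

total assimilation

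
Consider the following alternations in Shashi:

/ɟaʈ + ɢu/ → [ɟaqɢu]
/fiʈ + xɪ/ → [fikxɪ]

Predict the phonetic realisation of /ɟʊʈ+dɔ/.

The data show regressive place assimilation: /ʈ/ → [q] before /ɢ/; /ʈ/ → [k] before /x/. In each pair only place changes, matching the following consonant, while manner and voice stay constant.
/ʈ/ is a voiceless retroflex stop. The following trigger /d/ is alveolar, so /ʈ/ must become alveolar as well.
The voiceless alveolar stop is [t], so /ʈ/ → [t].

[ɟʊtdɔ]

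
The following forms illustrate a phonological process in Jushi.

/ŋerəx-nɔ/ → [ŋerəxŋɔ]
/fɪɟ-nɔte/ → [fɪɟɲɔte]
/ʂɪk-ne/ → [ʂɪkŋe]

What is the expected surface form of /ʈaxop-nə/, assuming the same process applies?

The data show progressive place assimilation: /n/ → [ŋ] after /x/; /n/ → [ɲ] after /ɟ/; /n/ → [ŋ] after /k/. In each pair only place changes, matching the preceding consonant, while manner and voice stay constant.
/n/ is a voiced alveolar nasal. The preceding trigger /p/ is bilabial, so /n/ must become bilabial as well.
The voiced bilabial nasal is [m], so /n/ → [m].

[ʈaxopmə]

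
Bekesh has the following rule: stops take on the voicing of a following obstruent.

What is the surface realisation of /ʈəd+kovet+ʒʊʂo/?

/d/ is a voiced alveolar stop. The following trigger /k/ is voiceless, so /d/ must become voiceless as well.
The voiceless alveolar stop is [t], so /d/ → [t].
At the second juncture, /t/ likewise becomes [d] adjacent to /ʒ/.

[ʈətkovedʒʊʂo]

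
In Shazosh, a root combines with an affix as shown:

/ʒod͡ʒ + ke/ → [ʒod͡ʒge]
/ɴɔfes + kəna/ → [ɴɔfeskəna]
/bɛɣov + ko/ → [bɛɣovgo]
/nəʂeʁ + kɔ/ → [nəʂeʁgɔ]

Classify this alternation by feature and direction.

Comparing underlying and surface forms, /k/ → [g] is the alternation; the neighbouring /d͡ʒ/ is constant.
The change voiceless → voiced matches the voicing of the preceding /d͡ʒ/, identifying this as voicing assimilation.
Place and manner are unchanged, so the assimilation is partial, not total.
The other alternating forms pattern the same way: /k/ → [g] after /v/ (voiceless → voiced, matching voiced); /k/ → [g] after /ʁ/ (voiceless → voiced, matching voiced) — only voicing changes, and always toward the preceding segment.
No alternation appears in [ɴɔfeskəna]: there the adjacent consonants already agree in voicing (/k/ and /s/ are both voiceless), so this form is consistent with the same rule.
The trigger is the preceding segment, so the direction is progressive (perseverative).

progressive voicing assimilation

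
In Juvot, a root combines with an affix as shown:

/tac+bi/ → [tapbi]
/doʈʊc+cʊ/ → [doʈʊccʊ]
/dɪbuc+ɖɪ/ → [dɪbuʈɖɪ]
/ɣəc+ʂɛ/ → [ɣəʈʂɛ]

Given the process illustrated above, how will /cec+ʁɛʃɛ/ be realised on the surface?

The data show regressive place assimilation: /c/ → [p] before /b/; /c/ → [ʈ] before /ɖ/; /c/ → [ʈ] before /ʂ/. In each pair only place changes, matching the following consonant, while manner and voice stay constant.
Nothing changes in [doʈʊccʊ]: there the adjacent consonants already agree in place (/c/ and /c/ are both palatal), so this form is consistent with the same rule.
/c/ is a voiceless palatal stop. The following trigger /ʁ/ is uvular, so /c/ must become uvular as well.
The voiceless uvular stop is [q], so /c/ → [q].

[ceqʁɛʃɛ]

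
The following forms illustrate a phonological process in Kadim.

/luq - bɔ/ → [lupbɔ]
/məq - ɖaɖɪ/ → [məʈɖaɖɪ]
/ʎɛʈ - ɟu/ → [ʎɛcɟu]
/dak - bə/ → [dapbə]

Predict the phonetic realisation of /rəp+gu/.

[rəkgu]

The data show regressive place assimilation: /q/ → [p] before /b/; /q/ → [ʈ] before /ɖ/; /ʈ/ → [c] before /ɟ/; /k/ → [p] before /b/. In each pair only place changes, matching the following consonant, while manner and voice stay constant.
The rule targets /p/ (voiceless bilabial stop), which sits before the trigger /g/ (velar).
The voiceless velar stop is [k], so /p/ → [k].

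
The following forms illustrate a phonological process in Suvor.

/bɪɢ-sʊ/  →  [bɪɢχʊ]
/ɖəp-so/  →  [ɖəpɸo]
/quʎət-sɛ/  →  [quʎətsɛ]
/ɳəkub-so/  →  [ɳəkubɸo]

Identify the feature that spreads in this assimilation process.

place

Underlying /s/ is realised as [χ] next to /ɢ/; /ɢ/ itself does not change.
/s/ is alveolar while /ɢ/ is uvular; the output [χ] is uvular, matching the trigger — so the feature that spreads is place.
The other alternating forms pattern the same way: /s/ → [ɸ] after /p/ (alveolar → bilabial, matching bilabial); /s/ → [ɸ] after /b/ (alveolar → bilabial, matching bilabial) — only place changes, and always toward the preceding segment.
No alternation appears in [quʎətsɛ]: there the adjacent consonants already agree in place (/s/ and /t/ are both alveolar), so this form is consistent with the same rule.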